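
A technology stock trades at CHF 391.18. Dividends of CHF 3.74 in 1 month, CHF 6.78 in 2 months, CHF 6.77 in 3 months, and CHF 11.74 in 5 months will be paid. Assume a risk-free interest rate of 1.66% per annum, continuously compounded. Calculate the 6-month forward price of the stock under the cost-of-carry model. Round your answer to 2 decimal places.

CHF 365.30

PV(dividends) I = 3.74·e^(−0.0166·1/12) + 6.78·e^(−0.0166·2/12) + 6.77·e^(−0.0166·3/12) + 11.74·e^(−0.0166·5/12)
I = 3.7348 + 6.7613 + 6.7420 + 11.6591 = 28.8972
F = (S − I)·e^(rT) = (391.18 − 28.8972) · e^(0.0166·6/12)
= 362.2828 · e^0.008300 = 362.2828 × 1.008335 = CHF 365.30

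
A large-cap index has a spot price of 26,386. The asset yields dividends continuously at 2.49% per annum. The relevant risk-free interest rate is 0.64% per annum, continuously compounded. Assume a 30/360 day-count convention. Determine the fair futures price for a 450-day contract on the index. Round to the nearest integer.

25,783

F = S·e^((r − q)T) = 26386 · e^((0.0064 − 0.0249) × 450/360)
= 26386 · e^-0.023125 = 26386 × 0.977140
F = 25,783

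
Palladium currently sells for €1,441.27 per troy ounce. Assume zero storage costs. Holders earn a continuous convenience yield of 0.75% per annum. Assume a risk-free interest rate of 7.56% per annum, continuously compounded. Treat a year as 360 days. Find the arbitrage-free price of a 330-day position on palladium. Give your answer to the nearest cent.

Net carry = r + u − y = 0.0756 + 0.0000 − 0.0075 = 0.0681
F = S·e^((r+u−y)T) = 1441.27 · e^(0.0681 × 330/360) = 1441.27 · e^0.06242500
= 1441.27 × 1.06441462 = €1,534.11 per troy ounce

€1,534.11 per troy ounce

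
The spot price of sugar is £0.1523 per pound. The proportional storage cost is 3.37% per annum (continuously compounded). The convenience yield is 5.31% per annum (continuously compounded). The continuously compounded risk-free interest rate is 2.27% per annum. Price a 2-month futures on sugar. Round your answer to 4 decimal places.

£0.1524 per pound

Net carry = r + u − y = 0.0227 + 0.0337 − 0.0531 = 0.0033
F = S·e^((r+u−y)T) = 0.1523 · e^(0.0033 × 2/12) = 0.1523 · e^0.000550
= 0.1523 × 1.000550 = £0.1524 per pound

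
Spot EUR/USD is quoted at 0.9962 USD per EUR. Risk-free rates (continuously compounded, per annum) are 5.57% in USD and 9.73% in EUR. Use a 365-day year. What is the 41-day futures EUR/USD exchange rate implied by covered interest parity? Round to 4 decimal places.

F = S·e^((r_USD − r_EUR)T) = 0.9962 · e^((0.0557 − 0.0973) × 41/365)
= 0.9962 · e^-0.004673 = 0.9962 × 0.995338
F = 0.9916 USD per EUR

0.9916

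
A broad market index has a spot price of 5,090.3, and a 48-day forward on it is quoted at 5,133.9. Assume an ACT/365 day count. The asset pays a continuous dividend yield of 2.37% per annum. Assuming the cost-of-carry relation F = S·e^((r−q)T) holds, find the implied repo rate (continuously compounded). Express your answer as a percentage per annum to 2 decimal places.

8.86%

From F = S·e^((r−q)T): (r − q) = ln(F/S)/T
ln(5133.9/5090.3) = ln(1.008565) = 0.008529
(r − q) = 0.008529 / (48/365) = 0.064856
r = ln(F/S)/T + q = 0.064856 + 0.0237 = 0.088556
r = 8.86%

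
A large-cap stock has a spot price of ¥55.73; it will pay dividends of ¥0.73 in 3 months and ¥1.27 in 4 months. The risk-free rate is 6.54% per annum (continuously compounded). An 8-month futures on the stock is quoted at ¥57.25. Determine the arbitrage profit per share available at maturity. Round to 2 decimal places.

PV(dividends) I = 0.73·e^(−0.0654·3/12) + 1.27·e^(−0.0654·4/12) = 1.9608
Fair futures F* = (S − I)·e^(rT) = (55.73 − 1.9608)·e^0.043600 = 53.7692 × 1.044564 = 56.1654
Market ¥57.25 > fair 56.1654: forward overpriced → cash-and-carry (borrow at r, buy the stock and collect the dividends, short the forward).
Profit at T = |F_mkt − F*| = |57.25 − 56.1654| = ¥1.08 per share

¥1.08 per share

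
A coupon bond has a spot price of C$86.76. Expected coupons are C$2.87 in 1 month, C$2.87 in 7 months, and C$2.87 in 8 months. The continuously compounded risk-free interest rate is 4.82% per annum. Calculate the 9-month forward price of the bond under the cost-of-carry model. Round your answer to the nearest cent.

PV(coupons) I = 2.87·e^(−0.0482·1/12) + 2.87·e^(−0.0482·7/12) + 2.87·e^(−0.0482·8/12)
I = 2.8585 + 2.7904 + 2.7792 = 8.4281
F = (S − I)·e^(rT) = (86.76 − 8.4281) · e^(0.0482·9/12)
= 78.3319 · e^0.036150 = 78.3319 × 1.036811 = C$81.22

C$81.22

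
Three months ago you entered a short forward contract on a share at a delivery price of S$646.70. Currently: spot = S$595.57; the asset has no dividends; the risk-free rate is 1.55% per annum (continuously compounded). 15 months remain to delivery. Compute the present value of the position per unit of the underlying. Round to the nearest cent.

Current fair forward for the remaining 15 months: F = S·e^(r·T), r = 0.0155
F = 595.57 · e^(0.0155 × 15/12) = 595.57 × 1.019564 = 607.2217
Value of long forward = (F − K)·e^(−rT) = (607.2217 − 646.70) · e^(−0.0155·15/12)
= -39.4783 × 0.980811 = -38.72
Short position value = −(long value) = S$38.72

S$38.72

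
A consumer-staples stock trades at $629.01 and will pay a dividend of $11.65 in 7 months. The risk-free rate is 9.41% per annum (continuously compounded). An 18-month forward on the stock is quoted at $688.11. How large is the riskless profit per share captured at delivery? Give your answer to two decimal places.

$23.56 per share

PV(dividends) I = 11.65·e^(−0.0941·7/12) = 11.0277
Fair forward F* = (S − I)·e^(rT) = (629.01 − 11.0277)·e^0.141150 = 617.9823 × 1.151597 = 711.6666
Market $688.11 < fair 711.6666: forward underpriced → reverse cash-and-carry (short the stock, invest proceeds at r, pay the dividends, go long the forward).
Profit at T = |F_mkt − F*| = |688.11 − 711.6666| = $23.56 per share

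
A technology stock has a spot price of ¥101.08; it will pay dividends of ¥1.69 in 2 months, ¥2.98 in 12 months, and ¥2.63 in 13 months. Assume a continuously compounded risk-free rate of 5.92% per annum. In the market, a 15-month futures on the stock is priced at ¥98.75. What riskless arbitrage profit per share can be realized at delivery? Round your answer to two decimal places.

PV(dividends) I = 1.69·e^(−0.0592·2/12) + 2.98·e^(−0.0592·12/12) + 2.63·e^(−0.0592·13/12) = 6.9487
Fair futures F* = (S − I)·e^(rT) = (101.08 − 6.9487)·e^0.074000 = 94.1313 × 1.076807 = 101.3612
Market ¥98.75 < fair 101.3612: forward underpriced → reverse cash-and-carry (short the stock, invest proceeds at r, pay the dividends, go long the forward).
Profit at T = |F_mkt − F*| = |98.75 − 101.3612| = ¥2.61 per share

¥2.61 per share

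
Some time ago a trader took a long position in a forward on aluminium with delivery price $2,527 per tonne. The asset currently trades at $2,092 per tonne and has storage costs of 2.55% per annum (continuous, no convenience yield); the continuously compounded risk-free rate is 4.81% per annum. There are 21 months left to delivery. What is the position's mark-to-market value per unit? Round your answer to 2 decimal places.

Current fair forward for the remaining 21 months: F = S·e^((r + u)·T), (r + u) = 0.0481 + 0.0255 = 0.0736
F = 2092 · e^(0.0736 × 21/12) = 2092 × 1.13746261 = 2379.5718
Value of long forward = (F − K)·e^(−rT) = (2379.5718 − 2527) · e^(−0.0481·21/12)
= -147.4282 × 0.91927037 = -135.53

-$135.53 per tonne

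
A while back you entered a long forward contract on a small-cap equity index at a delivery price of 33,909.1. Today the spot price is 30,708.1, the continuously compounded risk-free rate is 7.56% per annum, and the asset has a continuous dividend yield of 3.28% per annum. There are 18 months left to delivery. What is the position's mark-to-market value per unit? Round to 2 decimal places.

-1040.00

Current fair forward for the remaining 18 months: F = S·e^((r − q)·T), (r − q) = 0.0756 − 0.0328 = 0.0428
F = 30708.1 · e^(0.0428 × 18/12) = 30708.1 × 1.06630564 = 32744.2202
Value of long forward = (F − K)·e^(−rT) = (32744.2202 − 33909.1) · e^(−0.0756·18/12)
= -1164.8798 × 0.89279347 = -1040.00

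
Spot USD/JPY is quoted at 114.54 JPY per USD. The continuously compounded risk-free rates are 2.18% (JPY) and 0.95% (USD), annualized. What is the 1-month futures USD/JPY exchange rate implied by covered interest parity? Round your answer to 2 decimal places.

114.66

F = S·e^((r_JPY − r_USD)T) = 114.54 · e^((0.0218 − 0.0095) × 1/12)
= 114.54 · e^0.001025 = 114.54 × 1.001026
F = 114.66 JPY per USD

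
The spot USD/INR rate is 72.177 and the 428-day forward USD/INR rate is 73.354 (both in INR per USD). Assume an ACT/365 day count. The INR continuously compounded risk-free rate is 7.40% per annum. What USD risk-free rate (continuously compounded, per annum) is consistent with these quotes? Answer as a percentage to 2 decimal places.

F = S·e^((r_INR − r_USD)T) ⇒ r_USD = r_INR − ln(F/S)/T
ln(73.354/72.177) = 0.016176; /(428/365) = 0.013795
r_USD = 0.0740 − 0.013795 = 0.060205
r_USD = 6.02%

6.02%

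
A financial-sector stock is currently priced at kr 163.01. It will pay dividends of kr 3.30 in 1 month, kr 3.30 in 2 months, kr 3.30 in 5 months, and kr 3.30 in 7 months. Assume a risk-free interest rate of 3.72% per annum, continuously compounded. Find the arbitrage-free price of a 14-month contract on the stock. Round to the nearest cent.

kr 156.61

PV(dividends) I = 3.30·e^(−0.0372·1/12) + 3.30·e^(−0.0372·2/12) + 3.30·e^(−0.0372·5/12) + 3.30·e^(−0.0372·7/12)
I = 3.2898 + 3.2796 + 3.2492 + 3.2292 = 13.0478
F = (S − I)·e^(rT) = (163.01 − 13.0478) · e^(0.0372·14/12)
= 149.9622 · e^0.043400 = 149.9622 × 1.044356 = kr 156.61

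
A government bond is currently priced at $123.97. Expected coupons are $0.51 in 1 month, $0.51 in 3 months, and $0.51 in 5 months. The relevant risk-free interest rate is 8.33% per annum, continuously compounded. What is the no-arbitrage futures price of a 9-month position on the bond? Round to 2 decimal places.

PV(coupons) I = 0.51·e^(−0.0833·1/12) + 0.51·e^(−0.0833·3/12) + 0.51·e^(−0.0833·5/12)
I = 0.5065 + 0.4995 + 0.4926 = 1.4986
F = (S − I)·e^(rT) = (123.97 − 1.4986) · e^(0.0833·9/12)
= 122.4714 · e^0.062475 = 122.4714 × 1.064468 = $130.37

$130.37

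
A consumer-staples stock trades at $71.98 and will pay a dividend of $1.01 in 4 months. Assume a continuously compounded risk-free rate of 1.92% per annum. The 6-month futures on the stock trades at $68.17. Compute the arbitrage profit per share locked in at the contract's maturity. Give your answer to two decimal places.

$3.49 per share

PV(dividends) I = 1.01·e^(−0.0192·4/12) = 1.0036
Fair futures F* = (S − I)·e^(rT) = (71.98 − 1.0036)·e^0.009600 = 70.9764 × 1.009646 = 71.6610
Market $68.17 < fair 71.6610: forward underpriced → reverse cash-and-carry (short the stock, invest proceeds at r, pay the dividends, go long the forward).
Profit at T = |F_mkt − F*| = |68.17 − 71.6610| = $3.49 per share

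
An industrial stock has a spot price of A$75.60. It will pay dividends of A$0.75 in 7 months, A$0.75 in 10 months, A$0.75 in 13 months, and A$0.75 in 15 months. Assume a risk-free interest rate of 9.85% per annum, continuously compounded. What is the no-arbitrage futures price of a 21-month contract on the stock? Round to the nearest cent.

A$86.57

PV(dividends) I = 0.75·e^(−0.0985·7/12) + 0.75·e^(−0.0985·10/12) + 0.75·e^(−0.0985·13/12) + 0.75·e^(−0.0985·15/12)
I = 0.7081 + 0.6909 + 0.6741 + 0.6631 = 2.7362
F = (S − I)·e^(rT) = (75.60 − 2.7362) · e^(0.0985·21/12)
= 72.8638 · e^0.172375 = 72.8638 × 1.188123 = A$86.57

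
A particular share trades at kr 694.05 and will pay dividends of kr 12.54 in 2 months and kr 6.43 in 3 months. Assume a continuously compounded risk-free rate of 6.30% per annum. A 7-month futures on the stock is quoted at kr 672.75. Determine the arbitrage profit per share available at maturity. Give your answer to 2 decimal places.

PV(dividends) I = 12.54·e^(−0.0630·2/12) + 6.43·e^(−0.0630·3/12) = 18.7385
Fair futures F* = (S − I)·e^(rT) = (694.05 − 18.7385)·e^0.036750 = 675.3115 × 1.037434 = 700.5911
Market kr 672.75 < fair 700.5911: forward underpriced → reverse cash-and-carry (short the stock, invest proceeds at r, pay the dividends, go long the forward).
Profit at T = |F_mkt − F*| = |672.75 − 700.5911| = kr 27.84 per share

kr 27.84 per share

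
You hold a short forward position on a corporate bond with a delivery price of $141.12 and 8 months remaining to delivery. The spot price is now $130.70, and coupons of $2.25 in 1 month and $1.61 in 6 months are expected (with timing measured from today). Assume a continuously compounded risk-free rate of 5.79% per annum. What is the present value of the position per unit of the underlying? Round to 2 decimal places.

$8.88

PV(remaining coupons) I = 2.25·e^(−0.0579·1/12) + 1.61·e^(−0.0579·6/12) = 3.8032
Current forward F = (S − I)·e^(rT) = (130.70 − 3.8032)·e^(0.0579·8/12) = 126.8968 × 1.039355 = 131.8908
Value (long) = (F − K)·e^(−rT) = (131.8908 − 141.12) × 0.962135 = -8.8797
Short position value = −(long value) = $8.88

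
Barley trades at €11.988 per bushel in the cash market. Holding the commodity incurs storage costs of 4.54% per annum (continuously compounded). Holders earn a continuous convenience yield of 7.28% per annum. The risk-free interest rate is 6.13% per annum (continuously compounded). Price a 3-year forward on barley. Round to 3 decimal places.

€13.271 per bushel

Net carry = r + u − y = 0.0613 + 0.0454 − 0.0728 = 0.0339
F = S·e^((r+u−y)T) = 11.988 · e^(0.0339 × 3) = 11.988 · e^0.101700
= 11.988 × 1.107051 = €13.271 per bushel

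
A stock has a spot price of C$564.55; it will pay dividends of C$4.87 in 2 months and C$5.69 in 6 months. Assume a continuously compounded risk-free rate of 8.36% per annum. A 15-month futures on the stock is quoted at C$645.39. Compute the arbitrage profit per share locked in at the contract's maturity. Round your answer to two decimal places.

PV(dividends) I = 4.87·e^(−0.0836·2/12) + 5.69·e^(−0.0836·6/12) = 10.2597
Fair futures F* = (S − I)·e^(rT) = (564.55 − 10.2597)·e^0.104500 = 554.2903 × 1.110155 = 615.3481
Market C$645.39 > fair 615.3481: forward overpriced → cash-and-carry (borrow at r, buy the stock and collect the dividends, short the forward).
Profit at T = |F_mkt − F*| = |645.39 − 615.3481| = C$30.04 per share

C$30.04 per share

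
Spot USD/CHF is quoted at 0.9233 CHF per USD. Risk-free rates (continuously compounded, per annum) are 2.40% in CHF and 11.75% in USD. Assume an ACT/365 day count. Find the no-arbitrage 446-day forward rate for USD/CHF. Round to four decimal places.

0.8236

F = S·e^((r_CHF − r_USD)T) = 0.9233 · e^((0.0240 − 0.1175) × 446/365)
= 0.9233 · e^-0.114249 = 0.9233 × 0.892036
F = 0.8236 CHF per USD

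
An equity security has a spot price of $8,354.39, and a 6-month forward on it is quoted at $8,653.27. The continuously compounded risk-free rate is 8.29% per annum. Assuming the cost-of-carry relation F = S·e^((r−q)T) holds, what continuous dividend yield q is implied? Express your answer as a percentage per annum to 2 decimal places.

1.26%

From F = S·e^((r−q)T): (r − q) = ln(F/S)/T
ln(8653.27/8354.39) = ln(1.035775) = 0.035150
(r − q) = 0.035150 / (6/12) = 0.070300
q = r − ln(F/S)/T = 0.0829 − 0.070300 = 0.012600
q = 1.26%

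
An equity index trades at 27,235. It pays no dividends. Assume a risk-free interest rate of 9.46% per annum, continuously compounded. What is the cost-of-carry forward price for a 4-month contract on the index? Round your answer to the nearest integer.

F = S·e^(rT) = 27235 · e^(0.0946 × 4/12)
= 27235 · e^0.031533 = 27235 × 1.032035
F = 28,107

28,107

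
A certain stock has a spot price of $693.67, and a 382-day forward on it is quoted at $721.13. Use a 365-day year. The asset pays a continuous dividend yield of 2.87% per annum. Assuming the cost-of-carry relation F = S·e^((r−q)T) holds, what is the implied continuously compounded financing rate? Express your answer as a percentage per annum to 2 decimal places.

From F = S·e^((r−q)T): (r − q) = ln(F/S)/T
ln(721.13/693.67) = ln(1.039587) = 0.038824
(r − q) = 0.038824 / (382/365) = 0.037096
r = ln(F/S)/T + q = 0.037096 + 0.0287 = 0.065796
r = 6.58%

6.58%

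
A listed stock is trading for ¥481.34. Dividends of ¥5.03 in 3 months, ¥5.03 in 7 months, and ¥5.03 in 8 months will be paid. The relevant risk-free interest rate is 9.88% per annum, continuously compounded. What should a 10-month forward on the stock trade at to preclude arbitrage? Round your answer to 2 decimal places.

PV(dividends) I = 5.03·e^(−0.0988·3/12) + 5.03·e^(−0.0988·7/12) + 5.03·e^(−0.0988·8/12)
I = 4.9073 + 4.7483 + 4.7094 = 14.3650
F = (S − I)·e^(rT) = (481.34 − 14.3650) · e^(0.0988·10/12)
= 466.9750 · e^0.082333 = 466.9750 × 1.085817 = ¥507.05

¥507.05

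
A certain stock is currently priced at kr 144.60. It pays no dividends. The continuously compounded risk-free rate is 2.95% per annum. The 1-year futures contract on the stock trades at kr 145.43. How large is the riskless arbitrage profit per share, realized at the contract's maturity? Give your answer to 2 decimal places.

Fair futures: F* = S·e^(carry·T), with carry = r = 0.0295
F* = 144.60 · e^(0.0295 × 12/12) = 144.60 · e^0.029500 = 144.60 × 1.029939 = kr 148.9292
Market kr 145.43 < fair kr 148.9292: forward underpriced → reverse cash-and-carry (short spot, go long the forward).
At maturity, profit = |F_mkt − F*| = |145.43 − 148.9292| = kr 3.50 per share

kr 3.50 per share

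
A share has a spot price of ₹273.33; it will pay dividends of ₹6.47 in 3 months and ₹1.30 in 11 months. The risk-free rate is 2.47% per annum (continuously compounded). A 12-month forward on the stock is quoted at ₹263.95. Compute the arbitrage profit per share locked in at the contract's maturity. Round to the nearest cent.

₹8.32 per share

PV(dividends) I = 6.47·e^(−0.0247·3/12) + 1.30·e^(−0.0247·11/12) = 7.7011
Fair forward F* = (S − I)·e^(rT) = (273.33 − 7.7011)·e^0.024700 = 265.6289 × 1.025008 = 272.2717
Market ₹263.95 < fair 272.2717: forward underpriced → reverse cash-and-carry (short the stock, invest proceeds at r, pay the dividends, go long the forward).
Profit at T = |F_mkt − F*| = |263.95 − 272.2717| = ₹8.32 per share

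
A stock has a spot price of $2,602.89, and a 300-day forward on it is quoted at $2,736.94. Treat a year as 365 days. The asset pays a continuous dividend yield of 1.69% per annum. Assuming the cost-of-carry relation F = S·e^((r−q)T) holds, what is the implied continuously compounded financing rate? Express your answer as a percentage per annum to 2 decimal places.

7.80%

From F = S·e^((r−q)T): (r − q) = ln(F/S)/T
ln(2736.94/2602.89) = ln(1.051500) = 0.050218
(r − q) = 0.050218 / (300/365) = 0.061099
r = ln(F/S)/T + q = 0.061099 + 0.0169 = 0.077999
r = 7.80%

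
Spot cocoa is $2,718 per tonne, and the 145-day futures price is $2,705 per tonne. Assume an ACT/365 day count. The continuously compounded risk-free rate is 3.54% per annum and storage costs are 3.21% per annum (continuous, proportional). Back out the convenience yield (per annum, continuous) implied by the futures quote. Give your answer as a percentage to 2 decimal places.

7.96%

F = S·e^((r+u−y)T) ⇒ (r+u−y) = ln(F/S)/T
ln(2705/2718) = -0.004794; /T ⇒ -0.012068
y = r + u − ln(F/S)/T = 0.0354 + 0.0321 + 0.012068 = 0.079568
y = 7.96%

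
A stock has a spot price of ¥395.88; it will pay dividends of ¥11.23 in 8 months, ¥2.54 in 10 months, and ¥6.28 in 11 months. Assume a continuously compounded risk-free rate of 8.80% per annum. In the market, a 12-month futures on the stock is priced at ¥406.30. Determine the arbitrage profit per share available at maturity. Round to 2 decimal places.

PV(dividends) I = 11.23·e^(−0.0880·8/12) + 2.54·e^(−0.0880·10/12) + 6.28·e^(−0.0880·11/12) = 18.7438
Fair futures F* = (S − I)·e^(rT) = (395.88 − 18.7438)·e^0.088000 = 377.1362 × 1.091988 = 411.8282
Market ¥406.30 < fair 411.8282: forward underpriced → reverse cash-and-carry (short the stock, invest proceeds at r, pay the dividends, go long the forward).
Profit at T = |F_mkt − F*| = |406.30 − 411.8282| = ¥5.53 per share

¥5.53 per share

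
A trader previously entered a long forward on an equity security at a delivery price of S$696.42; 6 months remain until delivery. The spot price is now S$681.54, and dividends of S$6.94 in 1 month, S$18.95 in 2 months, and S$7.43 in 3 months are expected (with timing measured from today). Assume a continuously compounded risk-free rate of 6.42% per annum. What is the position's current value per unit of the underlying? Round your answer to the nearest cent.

-S$25.84

PV(remaining dividends) I = 6.94·e^(−0.0642·1/12) + 18.95·e^(−0.0642·2/12) + 7.43·e^(−0.0642·3/12) = 32.9630
Current forward F = (S − I)·e^(rT) = (681.54 − 32.9630)·e^(0.0642·6/12) = 648.5770 × 1.032621 = 669.7342
Value (long) = (F − K)·e^(−rT) = (669.7342 − 696.42) × 0.968410 = -25.8428
Value = -S$25.84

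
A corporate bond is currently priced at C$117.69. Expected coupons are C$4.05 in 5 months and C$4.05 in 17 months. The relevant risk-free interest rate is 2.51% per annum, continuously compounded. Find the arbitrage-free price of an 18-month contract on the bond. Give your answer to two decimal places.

C$113.99

PV(coupons) I = 4.05·e^(−0.0251·5/12) + 4.05·e^(−0.0251·17/12)
I = 4.0079 + 3.9085 = 7.9164
F = (S − I)·e^(rT) = (117.69 − 7.9164) · e^(0.0251·18/12)
= 109.7736 · e^0.037650 = 109.7736 × 1.038368 = C$113.99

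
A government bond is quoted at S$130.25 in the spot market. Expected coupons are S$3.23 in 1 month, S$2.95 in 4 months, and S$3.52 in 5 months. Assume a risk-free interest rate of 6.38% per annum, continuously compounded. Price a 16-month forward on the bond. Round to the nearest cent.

PV(coupons) I = 3.23·e^(−0.0638·1/12) + 2.95·e^(−0.0638·4/12) + 3.52·e^(−0.0638·5/12)
I = 3.2129 + 2.8879 + 3.4277 = 9.5285
F = (S − I)·e^(rT) = (130.25 − 9.5285) · e^(0.0638·16/12)
= 120.7215 · e^0.085067 = 120.7215 × 1.088790 = S$131.44

S$131.44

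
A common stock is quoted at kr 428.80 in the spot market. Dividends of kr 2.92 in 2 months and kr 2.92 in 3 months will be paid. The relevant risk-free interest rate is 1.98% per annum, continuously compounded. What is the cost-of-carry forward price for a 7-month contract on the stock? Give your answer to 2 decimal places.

kr 427.90

PV(dividends) I = 2.92·e^(−0.0198·2/12) + 2.92·e^(−0.0198·3/12)
I = 2.9104 + 2.9056 = 5.8160
F = (S − I)·e^(rT) = (428.80 − 5.8160) · e^(0.0198·7/12)
= 422.9840 · e^0.011550 = 422.9840 × 1.011617 = kr 427.90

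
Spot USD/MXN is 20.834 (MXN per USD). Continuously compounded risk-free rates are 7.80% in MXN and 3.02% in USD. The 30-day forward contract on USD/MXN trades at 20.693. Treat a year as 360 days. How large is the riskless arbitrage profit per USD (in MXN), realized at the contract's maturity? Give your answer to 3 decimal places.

0.224 per USD (in MXN)

Fair forward: F* = S·e^(carry·T), with carry = (r_MXN − r_USD) = 0.0780 − 0.0302 = 0.0478
F* = 20.834 · e^(0.0478 × 30/360) = 20.834 · e^0.003983 = 20.834 × 1.003991 = 20.9171
Market 20.693 < fair 20.9171: forward underpriced → reverse cash-and-carry (short spot, go long the forward).
At maturity, profit = |F_mkt − F*| = |20.693 − 20.9171| = 0.224 per USD (in MXN)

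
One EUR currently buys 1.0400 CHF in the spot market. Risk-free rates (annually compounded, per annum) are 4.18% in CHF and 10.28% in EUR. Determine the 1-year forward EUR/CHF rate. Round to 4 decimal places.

0.9825

By covered interest parity, F = S · (1+r_CHF)^T / (1+r_EUR)^T
= 1.0400 × 1.041800 / 1.102800 = 1.0400 × 0.944686
F = 0.9825 CHF per EUR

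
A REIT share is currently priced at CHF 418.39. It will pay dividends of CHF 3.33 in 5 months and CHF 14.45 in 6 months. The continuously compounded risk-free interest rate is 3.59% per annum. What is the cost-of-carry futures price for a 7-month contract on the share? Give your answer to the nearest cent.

CHF 409.40

PV(dividends) I = 3.33·e^(−0.0359·5/12) + 14.45·e^(−0.0359·6/12)
I = 3.2806 + 14.1929 = 17.4735
F = (S − I)·e^(rT) = (418.39 − 17.4735) · e^(0.0359·7/12)
= 400.9165 · e^0.020942 = 400.9165 × 1.021163 = CHF 409.40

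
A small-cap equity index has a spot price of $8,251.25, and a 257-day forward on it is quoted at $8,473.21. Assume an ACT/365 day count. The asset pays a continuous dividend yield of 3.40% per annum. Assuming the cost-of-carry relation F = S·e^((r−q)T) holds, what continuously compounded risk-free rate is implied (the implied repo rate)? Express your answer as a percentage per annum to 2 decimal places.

From F = S·e^((r−q)T): (r − q) = ln(F/S)/T
ln(8473.21/8251.25) = ln(1.026900) = 0.026545
(r − q) = 0.026545 / (257/365) = 0.037700
r = ln(F/S)/T + q = 0.037700 + 0.0340 = 0.071700
r = 7.17%

7.17%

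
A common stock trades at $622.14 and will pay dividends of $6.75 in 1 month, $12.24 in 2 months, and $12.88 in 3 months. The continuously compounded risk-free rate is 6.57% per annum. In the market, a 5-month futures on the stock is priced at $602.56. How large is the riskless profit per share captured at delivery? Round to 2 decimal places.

$4.48 per share

PV(dividends) I = 6.75·e^(−0.0657·1/12) + 12.24·e^(−0.0657·2/12) + 12.88·e^(−0.0657·3/12) = 31.4900
Fair futures F* = (S − I)·e^(rT) = (622.14 − 31.4900)·e^0.027375 = 590.6500 × 1.027753 = 607.0423
Market $602.56 < fair 607.0423: forward underpriced → reverse cash-and-carry (short the stock, invest proceeds at r, pay the dividends, go long the forward).
Profit at T = |F_mkt − F*| = |602.56 − 607.0423| = $4.48 per share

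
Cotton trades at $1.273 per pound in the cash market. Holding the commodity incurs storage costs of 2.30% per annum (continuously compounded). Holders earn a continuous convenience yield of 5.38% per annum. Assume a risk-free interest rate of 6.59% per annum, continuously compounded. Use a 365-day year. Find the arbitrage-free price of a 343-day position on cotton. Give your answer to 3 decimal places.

$1.316 per pound

Net carry = r + u − y = 0.0659 + 0.0230 − 0.0538 = 0.0351
F = S·e^((r+u−y)T) = 1.273 · e^(0.0351 × 343/365) = 1.273 · e^0.032984
= 1.273 × 1.033534 = $1.316 per pound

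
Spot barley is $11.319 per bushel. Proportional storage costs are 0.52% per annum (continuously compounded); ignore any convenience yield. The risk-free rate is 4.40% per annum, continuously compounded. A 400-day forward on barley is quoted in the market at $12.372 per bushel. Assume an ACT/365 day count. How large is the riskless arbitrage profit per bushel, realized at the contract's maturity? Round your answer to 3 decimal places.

$0.426 per bushel

Fair forward: F* = S·e^(carry·T), with carry = (r + u) = 0.0440 + 0.0052 = 0.0492
F* = 11.319 · e^(0.0492 × 400/365) = 11.319 · e^0.053918 = 11.319 × 1.055398 = $11.9460
Market $12.372 > fair $11.9460: forward overpriced → cash-and-carry (buy spot, short the forward).
At maturity, profit = |F_mkt − F*| = |12.372 − 11.9460| = $0.426 per bushel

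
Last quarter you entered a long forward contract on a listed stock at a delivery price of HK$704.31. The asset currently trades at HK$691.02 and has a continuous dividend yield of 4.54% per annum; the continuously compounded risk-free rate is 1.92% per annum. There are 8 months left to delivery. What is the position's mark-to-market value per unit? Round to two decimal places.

-HK$24.93

Current fair forward for the remaining 8 months: F = S·e^((r − q)·T), (r − q) = 0.0192 − 0.0454 = -0.0262
F = 691.02 · e^(-0.0262 × 8/12) = 691.02 × 0.982685 = 679.0550
Value of long forward = (F − K)·e^(−rT) = (679.0550 − 704.31) · e^(−0.0192·8/12)
= -25.2550 × 0.987282 = -24.93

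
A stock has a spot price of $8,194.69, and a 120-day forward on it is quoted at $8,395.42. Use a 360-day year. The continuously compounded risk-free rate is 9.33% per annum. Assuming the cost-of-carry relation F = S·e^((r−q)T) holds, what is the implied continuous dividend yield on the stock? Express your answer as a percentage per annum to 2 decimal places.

From F = S·e^((r−q)T): (r − q) = ln(F/S)/T
ln(8395.42/8194.69) = ln(1.024495) = 0.024200
(r − q) = 0.024200 / (120/360) = 0.072600
q = r − ln(F/S)/T = 0.0933 − 0.072600 = 0.020700
q = 2.07%

2.07%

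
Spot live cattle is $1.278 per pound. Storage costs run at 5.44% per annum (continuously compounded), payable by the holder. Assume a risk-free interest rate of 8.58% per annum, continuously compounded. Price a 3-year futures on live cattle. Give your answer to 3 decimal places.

$1.946 per pound

Net carry = r + u − y = 0.0858 + 0.0544 − 0.0000 = 0.1402
F = S·e^((r+u−y)T) = 1.278 · e^(0.1402 × 3) = 1.278 · e^0.420600
= 1.278 × 1.522875 = $1.946 per pound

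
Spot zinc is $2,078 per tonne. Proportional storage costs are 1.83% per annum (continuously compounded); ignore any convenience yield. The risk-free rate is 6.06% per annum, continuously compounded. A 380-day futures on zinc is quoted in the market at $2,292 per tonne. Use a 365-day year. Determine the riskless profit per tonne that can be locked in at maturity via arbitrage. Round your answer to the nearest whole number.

$36 per tonne

Fair futures: F* = S·e^(carry·T), with carry = (r + u) = 0.0606 + 0.0183 = 0.0789
F* = 2078 · e^(0.0789 × 380/365) = 2078 · e^0.082142 = 2078 × 1.085610 = $2255.8976
Market $2292 > fair $2255.8976: forward overpriced → cash-and-carry (buy spot, short the forward).
At maturity, profit = |F_mkt − F*| = |2292 − 2255.8976| = $36 per tonne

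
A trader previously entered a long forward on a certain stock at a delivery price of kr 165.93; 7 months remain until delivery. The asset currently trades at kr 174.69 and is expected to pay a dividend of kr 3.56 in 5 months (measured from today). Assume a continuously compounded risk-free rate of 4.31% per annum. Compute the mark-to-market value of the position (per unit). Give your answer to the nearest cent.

PV(remaining dividends) I = 3.56·e^(−0.0431·5/12) = 3.4966
Current forward F = (S − I)·e^(rT) = (174.69 − 3.4966)·e^(0.0431·7/12) = 171.1934 × 1.025460 = 175.5520
Value (long) = (F − K)·e^(−rT) = (175.5520 − 165.93) × 0.975172 = 9.3831
Value = kr 9.38

kr 9.38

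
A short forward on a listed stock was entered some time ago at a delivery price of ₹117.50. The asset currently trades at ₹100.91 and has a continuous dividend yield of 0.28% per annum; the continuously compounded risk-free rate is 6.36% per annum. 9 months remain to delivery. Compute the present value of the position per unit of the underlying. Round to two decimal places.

₹11.33

Current fair forward for the remaining 9 months: F = S·e^((r − q)·T), (r − q) = 0.0636 − 0.0028 = 0.0608
F = 100.91 · e^(0.0608 × 9/12) = 100.91 × 1.046656 = 105.6181
Value of long forward = (F − K)·e^(−rT) = (105.6181 − 117.50) · e^(−0.0636·9/12)
= -11.8819 × 0.953420 = -11.33
Short position value = −(long value) = ₹11.33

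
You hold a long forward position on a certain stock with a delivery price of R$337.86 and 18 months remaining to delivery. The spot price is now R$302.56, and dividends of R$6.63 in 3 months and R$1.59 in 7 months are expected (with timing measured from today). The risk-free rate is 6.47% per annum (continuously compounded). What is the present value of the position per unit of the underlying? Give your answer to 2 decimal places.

PV(remaining dividends) I = 6.63·e^(−0.0647·3/12) + 1.59·e^(−0.0647·7/12) = 8.0547
Current forward F = (S − I)·e^(rT) = (302.56 − 8.0547)·e^(0.0647·18/12) = 294.5053 × 1.101915 = 324.5198
Value (long) = (F − K)·e^(−rT) = (324.5198 − 337.86) × 0.907511 = -12.1064
Value = -R$12.11

-R$12.11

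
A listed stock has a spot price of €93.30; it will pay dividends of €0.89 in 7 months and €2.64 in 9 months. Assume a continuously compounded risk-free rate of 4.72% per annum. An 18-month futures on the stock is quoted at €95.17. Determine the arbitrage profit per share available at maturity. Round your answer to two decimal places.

€1.31 per share

PV(dividends) I = 0.89·e^(−0.0472·7/12) + 2.64·e^(−0.0472·9/12) = 3.4140
Fair futures F* = (S − I)·e^(rT) = (93.30 − 3.4140)·e^0.070800 = 89.8860 × 1.073367 = 96.4807
Market €95.17 < fair 96.4807: forward underpriced → reverse cash-and-carry (short the stock, invest proceeds at r, pay the dividends, go long the forward).
Profit at T = |F_mkt − F*| = |95.17 − 96.4807| = €1.31 per share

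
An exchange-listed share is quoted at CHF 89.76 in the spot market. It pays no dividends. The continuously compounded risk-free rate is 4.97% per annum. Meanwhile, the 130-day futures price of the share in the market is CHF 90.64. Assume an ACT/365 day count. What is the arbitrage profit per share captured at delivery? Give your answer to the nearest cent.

Fair futures: F* = S·e^(carry·T), with carry = r = 0.0497
F* = 89.76 · e^(0.0497 × 130/365) = 89.76 · e^0.017701 = 89.76 × 1.017859 = CHF 91.3630
Market CHF 90.64 < fair CHF 91.3630: forward underpriced → reverse cash-and-carry (short spot, go long the forward).
At maturity, profit = |F_mkt − F*| = |90.64 − 91.3630| = CHF 0.72 per share

CHF 0.72 per share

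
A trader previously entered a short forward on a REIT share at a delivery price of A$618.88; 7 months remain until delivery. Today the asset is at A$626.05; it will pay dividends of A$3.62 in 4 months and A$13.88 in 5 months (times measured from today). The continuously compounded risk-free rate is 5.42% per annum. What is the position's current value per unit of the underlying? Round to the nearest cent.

PV(remaining dividends) I = 3.62·e^(−0.0542·4/12) + 13.88·e^(−0.0542·5/12) = 17.1252
Current forward F = (S − I)·e^(rT) = (626.05 − 17.1252)·e^(0.0542·7/12) = 608.9248 × 1.032122 = 628.4847
Value (long) = (F − K)·e^(−rT) = (628.4847 − 618.88) × 0.968878 = 9.3058
Short position value = −(long value) = -A$9.31

-A$9.31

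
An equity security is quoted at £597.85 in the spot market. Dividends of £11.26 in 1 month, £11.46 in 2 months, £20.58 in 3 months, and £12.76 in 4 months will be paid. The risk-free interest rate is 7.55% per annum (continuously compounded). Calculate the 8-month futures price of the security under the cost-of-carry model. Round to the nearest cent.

£570.72

PV(dividends) I = 11.26·e^(−0.0755·1/12) + 11.46·e^(−0.0755·2/12) + 20.58·e^(−0.0755·3/12) + 12.76·e^(−0.0755·4/12)
I = 11.1894 + 11.3167 + 20.1952 + 12.4429 = 55.1442
F = (S − I)·e^(rT) = (597.85 − 55.1442) · e^(0.0755·8/12)
= 542.7058 · e^0.050333 = 542.7058 × 1.051621 = £570.72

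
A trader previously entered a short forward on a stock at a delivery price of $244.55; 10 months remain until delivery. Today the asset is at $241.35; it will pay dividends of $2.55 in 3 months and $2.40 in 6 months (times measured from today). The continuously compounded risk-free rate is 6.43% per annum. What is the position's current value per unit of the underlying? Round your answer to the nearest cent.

-$4.73

PV(remaining dividends) I = 2.55·e^(−0.0643·3/12) + 2.40·e^(−0.0643·6/12) = 4.8334
Current forward F = (S − I)·e^(rT) = (241.35 − 4.8334)·e^(0.0643·10/12) = 236.5166 × 1.055045 = 249.5357
Value (long) = (F − K)·e^(−rT) = (249.5357 − 244.55) × 0.947827 = 4.7256
Short position value = −(long value) = -$4.73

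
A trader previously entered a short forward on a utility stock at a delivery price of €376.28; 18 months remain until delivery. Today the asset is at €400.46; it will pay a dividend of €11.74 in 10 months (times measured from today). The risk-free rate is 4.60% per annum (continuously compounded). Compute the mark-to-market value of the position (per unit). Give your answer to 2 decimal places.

PV(remaining dividends) I = 11.74·e^(−0.0460·10/12) = 11.2985
Current forward F = (S − I)·e^(rT) = (400.46 − 11.2985)·e^(0.0460·18/12) = 389.1615 × 1.071436 = 416.9616
Value (long) = (F − K)·e^(−rT) = (416.9616 − 376.28) × 0.933327 = 37.9692
Short position value = −(long value) = -€37.97

-€37.97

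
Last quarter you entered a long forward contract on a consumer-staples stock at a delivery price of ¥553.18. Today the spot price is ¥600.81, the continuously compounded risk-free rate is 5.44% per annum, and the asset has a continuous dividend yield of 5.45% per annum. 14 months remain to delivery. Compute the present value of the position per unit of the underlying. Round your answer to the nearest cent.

¥44.64

Current fair forward for the remaining 14 months: F = S·e^((r − q)·T), (r − q) = 0.0544 − 0.0545 = -0.0001
F = 600.81 · e^(-0.0001 × 14/12) = 600.81 × 0.999883 = 600.7397
Value of long forward = (F − K)·e^(−rT) = (600.7397 − 553.18) · e^(−0.0544·14/12)
= 47.5597 × 0.938505 = 44.64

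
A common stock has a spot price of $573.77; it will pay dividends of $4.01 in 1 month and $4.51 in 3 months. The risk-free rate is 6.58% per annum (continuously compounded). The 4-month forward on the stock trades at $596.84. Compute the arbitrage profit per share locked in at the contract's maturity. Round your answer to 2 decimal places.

$18.96 per share

PV(dividends) I = 4.01·e^(−0.0658·1/12) + 4.51·e^(−0.0658·3/12) = 8.4245
Fair forward F* = (S − I)·e^(rT) = (573.77 − 8.4245)·e^0.021933 = 565.3455 × 1.022175 = 577.8820
Market $596.84 > fair 577.8820: forward overpriced → cash-and-carry (borrow at r, buy the stock and collect the dividends, short the forward).
Profit at T = |F_mkt − F*| = |596.84 − 577.8820| = $18.96 per share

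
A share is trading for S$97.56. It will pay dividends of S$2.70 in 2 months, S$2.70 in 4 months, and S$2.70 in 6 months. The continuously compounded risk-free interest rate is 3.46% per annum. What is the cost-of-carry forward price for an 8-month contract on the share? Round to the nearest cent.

PV(dividends) I = 2.70·e^(−0.0346·2/12) + 2.70·e^(−0.0346·4/12) + 2.70·e^(−0.0346·6/12)
I = 2.6845 + 2.6690 + 2.6537 = 8.0072
F = (S − I)·e^(rT) = (97.56 − 8.0072) · e^(0.0346·8/12)
= 89.5528 · e^0.023067 = 89.5528 × 1.023335 = S$91.64

S$91.64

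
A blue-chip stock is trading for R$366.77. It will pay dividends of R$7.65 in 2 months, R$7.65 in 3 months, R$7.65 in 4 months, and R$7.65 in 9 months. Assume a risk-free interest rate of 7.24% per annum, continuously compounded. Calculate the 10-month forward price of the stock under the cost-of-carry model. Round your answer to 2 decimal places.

PV(dividends) I = 7.65·e^(−0.0724·2/12) + 7.65·e^(−0.0724·3/12) + 7.65·e^(−0.0724·4/12) + 7.65·e^(−0.0724·9/12)
I = 7.5582 + 7.5128 + 7.4676 + 7.2457 = 29.7843
F = (S − I)·e^(rT) = (366.77 − 29.7843) · e^(0.0724·10/12)
= 336.9857 · e^0.060333 = 336.9857 × 1.062190 = R$357.94

R$357.94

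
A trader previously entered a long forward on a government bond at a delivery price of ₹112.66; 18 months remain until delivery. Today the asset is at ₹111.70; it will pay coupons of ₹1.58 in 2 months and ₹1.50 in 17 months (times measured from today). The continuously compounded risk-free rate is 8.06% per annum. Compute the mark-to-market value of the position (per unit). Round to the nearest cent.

PV(remaining coupons) I = 1.58·e^(−0.0806·2/12) + 1.50·e^(−0.0806·17/12) = 2.8971
Current forward F = (S − I)·e^(rT) = (111.70 − 2.8971)·e^(0.0806·18/12) = 108.8029 × 1.128512 = 122.7854
Value (long) = (F − K)·e^(−rT) = (122.7854 − 112.66) × 0.886123 = 8.9723
Value = ₹8.97

₹8.97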